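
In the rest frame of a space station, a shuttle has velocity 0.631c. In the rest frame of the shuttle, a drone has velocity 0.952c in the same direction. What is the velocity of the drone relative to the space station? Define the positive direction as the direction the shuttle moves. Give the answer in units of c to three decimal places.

0.989c

With v = 0.631 and u' = 0.952 (in units of c),
u = (u' + v)/(1 + u'v/c²):
u = (0.952 + 0.631) / (1 + 0.952·0.631) = 1.5830/1.6007 = 0.9889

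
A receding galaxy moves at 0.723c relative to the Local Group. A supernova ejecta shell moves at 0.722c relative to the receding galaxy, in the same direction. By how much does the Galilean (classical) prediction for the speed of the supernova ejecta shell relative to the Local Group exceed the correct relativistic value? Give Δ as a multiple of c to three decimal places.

Galilean: u_cl = 0.722 + 0.723 = 1.4450.
Relativistic: u_rel = (0.722 + 0.723) / (1 + 0.722·0.723) = 1.4450/1.5220 = 0.9494.
Δ = 1.4450 − 0.9494 = 0.4956.
(The classical prediction exceeds c; the relativistic result does not.)

Δ = 0.496c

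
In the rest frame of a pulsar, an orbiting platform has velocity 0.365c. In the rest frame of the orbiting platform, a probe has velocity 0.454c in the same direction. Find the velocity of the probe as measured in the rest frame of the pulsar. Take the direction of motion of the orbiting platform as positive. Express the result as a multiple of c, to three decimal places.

0.703c

With v = 0.365 and u' = 0.454 (in units of c),
u = (u' + v)/(1 + u'v/c²):
u = (0.454 + 0.365) / (1 + 0.454·0.365) = 0.8190/1.1657 = 0.7026
(Galilean addition would give +0.819c.)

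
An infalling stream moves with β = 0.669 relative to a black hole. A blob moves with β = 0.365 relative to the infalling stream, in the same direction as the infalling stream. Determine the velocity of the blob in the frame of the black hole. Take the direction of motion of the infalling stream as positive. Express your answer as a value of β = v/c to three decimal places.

β = 0.831

With v = 0.669 and u' = 0.365 (in units of c),
u = (u' + v)/(1 + u'v/c²):
u = (0.365 + 0.669) / (1 + 0.365·0.669) = 1.0340/1.2442 = 0.8311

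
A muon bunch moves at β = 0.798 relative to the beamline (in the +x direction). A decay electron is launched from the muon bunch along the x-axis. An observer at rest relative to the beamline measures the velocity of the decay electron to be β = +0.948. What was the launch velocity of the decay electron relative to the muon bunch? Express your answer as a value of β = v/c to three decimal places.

β = +0.616

Invert the composition law: u' = (u − v)/(1 − uv/c²).
u' = (0.948 − 0.798) / (1 − (0.948)(0.798)) = 0.1500/0.2435 = 0.6160.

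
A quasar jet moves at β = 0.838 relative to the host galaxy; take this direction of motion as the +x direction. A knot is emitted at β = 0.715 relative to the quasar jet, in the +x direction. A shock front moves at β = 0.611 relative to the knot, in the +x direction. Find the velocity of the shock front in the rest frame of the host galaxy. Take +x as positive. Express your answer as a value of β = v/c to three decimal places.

Apply u = (u' + v)/(1 + u'v/c²) successively, working outward toward the host galaxy.
Start: velocity of the quasar jet relative to the host galaxy = 0.8380c.
Compose with the knot (u' = 0.715 in the quasar jet frame): u_1 = (0.715 + 0.838) / (1 + 0.715·0.838) = 1.5530/1.5992 = 0.9711.
Compose with the shock front (u' = 0.611 in the knot frame): u_2 = (0.611 + 0.971) / (1 + 0.611·0.971) = 1.5821/1.5934 = 0.9930.

β = 0.993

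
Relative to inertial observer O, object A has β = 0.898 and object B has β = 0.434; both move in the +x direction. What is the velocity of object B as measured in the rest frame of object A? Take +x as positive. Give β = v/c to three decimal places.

β = -0.760

β_A = 0.898, β_B = 0.434.
Transform to A's frame with the inverse velocity-addition law: u' = (u − v)/(1 − uv/c²), taking u = β_B and v = β_A.
u' = (0.434 − 0.898) / (1 − (0.898)(0.434)) = -0.4640/0.6103 = -0.7603.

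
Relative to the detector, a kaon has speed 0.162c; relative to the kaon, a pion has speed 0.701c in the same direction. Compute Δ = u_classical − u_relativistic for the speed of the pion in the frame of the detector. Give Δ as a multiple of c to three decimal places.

Δ = 0.088c

Galilean: u_cl = 0.701 + 0.162 = 0.8630.
Relativistic: u_rel = (0.701 + 0.162) / (1 + 0.701·0.162) = 0.8630/1.1136 = 0.7750.
Δ = 0.8630 − 0.7750 = 0.0880.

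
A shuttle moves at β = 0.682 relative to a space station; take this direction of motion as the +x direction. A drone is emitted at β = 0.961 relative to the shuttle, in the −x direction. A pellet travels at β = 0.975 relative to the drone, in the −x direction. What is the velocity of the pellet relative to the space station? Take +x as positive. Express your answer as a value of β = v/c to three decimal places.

Apply u = (u' + v)/(1 + u'v/c²) successively, working outward toward the space station.
Start: velocity of the shuttle relative to the space station = 0.6820c.
Compose with the drone (u' = -0.961 in the shuttle frame): u_1 = (-0.961 + 0.682) / (1 + (-0.961)·0.682) = -0.2790/0.3446 = -0.8096.
Compose with the pellet (u' = -0.975 in the drone frame): u_2 = (-0.975 + (-0.810)) / (1 + (-0.975)·(-0.810)) = -1.7846/1.7894 = -0.9973.

β = -0.997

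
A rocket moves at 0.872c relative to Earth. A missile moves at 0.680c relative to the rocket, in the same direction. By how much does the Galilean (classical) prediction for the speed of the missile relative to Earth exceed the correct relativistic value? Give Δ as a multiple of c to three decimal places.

Δ = 0.578c

Galilean: u_cl = 0.680 + 0.872 = 1.5520.
Relativistic: u_rel = (0.680 + 0.872) / (1 + 0.680·0.872) = 1.5520/1.5930 = 0.9743.
Δ = 1.5520 − 0.9743 = 0.5777.
(The classical prediction exceeds c; the relativistic result does not.)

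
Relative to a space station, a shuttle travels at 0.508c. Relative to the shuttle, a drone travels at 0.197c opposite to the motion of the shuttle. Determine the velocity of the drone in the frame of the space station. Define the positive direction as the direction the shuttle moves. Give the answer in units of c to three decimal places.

+0.346c

With v = 0.508 and u' = -0.197 (in units of c),
u = (u' + v)/(1 + u'v/c²):
u = (-0.197 + 0.508) / (1 + (-0.197)·0.508) = 0.3110/0.8999 = 0.3456
(Galilean addition would give +0.311c.)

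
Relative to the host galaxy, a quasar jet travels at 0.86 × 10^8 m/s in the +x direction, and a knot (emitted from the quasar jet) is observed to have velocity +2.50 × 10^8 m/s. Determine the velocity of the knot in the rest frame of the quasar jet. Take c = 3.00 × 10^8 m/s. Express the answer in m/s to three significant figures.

v = 0.287c, u = 0.833c.
Invert the composition law: u' = (u − v)/(1 − uv/c²).
u' = (0.833 − 0.287) / (1 − (0.833)(0.287)) = 0.5467/0.7611 = 0.7182.
u' = 0.7182 × 3.00 × 10^8 m/s.

+2.15 × 10^8 m/s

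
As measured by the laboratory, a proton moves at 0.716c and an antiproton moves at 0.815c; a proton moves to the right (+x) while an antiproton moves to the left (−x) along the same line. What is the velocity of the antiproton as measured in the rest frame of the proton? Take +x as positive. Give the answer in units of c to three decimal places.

-0.967c

β_A = 0.716, β_B = -0.815.
Transform to A's frame with the inverse velocity-addition law: u' = (u − v)/(1 − uv/c²), taking u = β_B and v = β_A.
u' = (-0.815 − 0.716) / (1 − (0.716)(-0.815)) = -1.5310/1.5835 = -0.9668.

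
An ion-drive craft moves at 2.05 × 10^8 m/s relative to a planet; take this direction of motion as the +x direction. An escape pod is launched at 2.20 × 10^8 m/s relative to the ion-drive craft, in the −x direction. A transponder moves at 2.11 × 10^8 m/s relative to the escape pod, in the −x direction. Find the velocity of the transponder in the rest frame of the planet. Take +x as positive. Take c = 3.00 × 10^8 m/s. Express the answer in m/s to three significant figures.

Apply u = (u' + v)/(1 + u'v/c²) successively, working outward toward the planet.
(Dividing each given speed by c = 3.00 × 10^8 m/s to work in units of c.)
Start: velocity of the ion-drive craft relative to the planet = 0.6833c.
Compose with the escape pod (u' = -0.733 in the ion-drive craft frame): u_1 = (-0.733 + 0.683) / (1 + (-0.733)·0.683) = -0.0500/0.4989 = -0.1002.
Compose with the transponder (u' = -0.703 in the escape pod frame): u_2 = (-0.703 + (-0.100)) / (1 + (-0.703)·(-0.100)) = -0.8036/1.0705 = -0.7506.
So u = -0.7506 × 3.00 × 10^8 m/s.

-2.25 × 10^8 m/s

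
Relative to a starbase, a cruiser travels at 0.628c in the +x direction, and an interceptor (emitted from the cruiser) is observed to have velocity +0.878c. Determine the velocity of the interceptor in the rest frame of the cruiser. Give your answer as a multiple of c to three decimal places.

Invert the composition law: u' = (u − v)/(1 − uv/c²).
u' = (0.878 − 0.628) / (1 − (0.878)(0.628)) = 0.2500/0.4486 = 0.5573.

+0.557c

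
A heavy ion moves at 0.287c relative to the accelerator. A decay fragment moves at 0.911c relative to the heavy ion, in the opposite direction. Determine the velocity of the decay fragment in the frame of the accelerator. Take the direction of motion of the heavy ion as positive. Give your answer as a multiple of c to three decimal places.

With v = 0.287 and u' = -0.911 (in units of c),
u = (u' + v)/(1 + u'v/c²):
u = (-0.911 + 0.287) / (1 + (-0.911)·0.287) = -0.6240/0.7385 = -0.8449
(Galilean addition would give -0.624c.)

-0.845c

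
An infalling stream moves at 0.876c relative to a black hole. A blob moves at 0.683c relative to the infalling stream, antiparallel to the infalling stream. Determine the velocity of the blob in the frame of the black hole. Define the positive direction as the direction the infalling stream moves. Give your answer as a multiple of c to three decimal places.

With v = 0.876 and u' = -0.683 (in units of c),
u = (u' + v)/(1 + u'v/c²):
u = (-0.683 + 0.876) / (1 + (-0.683)·0.876) = 0.1930/0.4017 = 0.4805

+0.480c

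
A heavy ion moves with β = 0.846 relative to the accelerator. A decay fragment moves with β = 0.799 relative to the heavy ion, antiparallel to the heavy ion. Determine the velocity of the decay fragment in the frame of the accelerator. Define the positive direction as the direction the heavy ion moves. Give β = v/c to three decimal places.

With v = 0.846 and u' = -0.799 (in units of c),
u = (u' + v)/(1 + u'v/c²):
u = (-0.799 + 0.846) / (1 + (-0.799)·0.846) = 0.0470/0.3240 = 0.1450
(Galilean addition would give +0.047c.)

β = +0.145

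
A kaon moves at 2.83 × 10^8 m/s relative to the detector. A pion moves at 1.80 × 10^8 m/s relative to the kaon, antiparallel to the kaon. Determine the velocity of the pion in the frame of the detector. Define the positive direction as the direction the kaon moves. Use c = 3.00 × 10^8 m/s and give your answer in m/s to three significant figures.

+2.37 × 10^8 m/s

In units of c (dividing by 3.00 × 10^8 m/s): v = 0.943, u' = -0.600.
u = (u' + v)/(1 + u'v/c²):
u = (-0.600 + 0.943) / (1 + (-0.600)·0.943) = 0.3433/0.4340 = 0.7911
Converting back: u = 0.7911 × 3.00 × 10^8 m/s.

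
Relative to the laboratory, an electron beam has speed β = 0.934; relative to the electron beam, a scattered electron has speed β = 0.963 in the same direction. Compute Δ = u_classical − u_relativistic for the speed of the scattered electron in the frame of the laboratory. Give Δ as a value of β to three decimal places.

Galilean: u_cl = 0.963 + 0.934 = 1.8970.
Relativistic: u_rel = (0.963 + 0.934) / (1 + 0.963·0.934) = 1.8970/1.8994 = 0.9987.
Δ = 1.8970 − 0.9987 = 0.8983.
(The classical prediction exceeds c; the relativistic result does not.)

Δ = 0.898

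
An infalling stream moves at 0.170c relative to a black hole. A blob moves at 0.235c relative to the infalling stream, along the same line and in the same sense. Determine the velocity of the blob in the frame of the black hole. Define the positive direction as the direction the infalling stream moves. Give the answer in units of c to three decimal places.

With v = 0.170 and u' = 0.235 (in units of c),
u = (u' + v)/(1 + u'v/c²):
u = (0.235 + 0.170) / (1 + 0.235·0.170) = 0.4050/1.0399 = 0.3894

0.389c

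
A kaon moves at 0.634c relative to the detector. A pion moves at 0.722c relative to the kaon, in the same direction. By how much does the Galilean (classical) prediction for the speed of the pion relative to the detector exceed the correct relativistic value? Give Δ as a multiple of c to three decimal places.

Galilean: u_cl = 0.722 + 0.634 = 1.3560.
Relativistic: u_rel = (0.722 + 0.634) / (1 + 0.722·0.634) = 1.3560/1.4577 = 0.9302.
Δ = 1.3560 − 0.9302 = 0.4258.
(The classical prediction exceeds c; the relativistic result does not.)

Δ = 0.426c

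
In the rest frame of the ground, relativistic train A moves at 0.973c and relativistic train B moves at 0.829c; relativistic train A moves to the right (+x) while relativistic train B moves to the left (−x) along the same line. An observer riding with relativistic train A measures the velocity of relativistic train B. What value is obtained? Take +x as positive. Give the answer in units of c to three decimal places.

β_A = 0.973, β_B = -0.829.
Transform to A's frame with the inverse velocity-addition law: u' = (u − v)/(1 − uv/c²), taking u = β_B and v = β_A.
u' = (-0.829 − 0.973) / (1 − (0.973)(-0.829)) = -1.8020/1.8066 = -0.9974.

-0.997c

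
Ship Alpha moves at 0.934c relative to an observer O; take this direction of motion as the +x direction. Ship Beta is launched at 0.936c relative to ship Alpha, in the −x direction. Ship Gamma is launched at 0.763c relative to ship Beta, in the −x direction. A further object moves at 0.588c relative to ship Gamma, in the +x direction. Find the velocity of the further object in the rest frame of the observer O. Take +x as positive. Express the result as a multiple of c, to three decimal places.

-0.332c

Apply u = (u' + v)/(1 + u'v/c²) successively, working outward toward the observer O.
Start: velocity of ship Alpha relative to the observer O = 0.9340c.
Compose with ship Beta (u' = -0.936 in ship Alpha frame): u_1 = (-0.936 + 0.934) / (1 + (-0.936)·0.934) = -0.0020/0.1258 = -0.0159.
Compose with ship Gamma (u' = -0.763 in ship Beta frame): u_2 = (-0.763 + (-0.016)) / (1 + (-0.763)·(-0.016)) = -0.7789/1.0121 = -0.7696.
Compose with the further object (u' = 0.588 in ship Gamma frame): u_3 = (0.588 + (-0.770)) / (1 + 0.588·(-0.770)) = -0.1816/0.5475 = -0.3316.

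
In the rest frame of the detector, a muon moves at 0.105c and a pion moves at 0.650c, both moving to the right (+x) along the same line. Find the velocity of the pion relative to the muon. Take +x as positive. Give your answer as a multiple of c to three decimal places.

β_A = 0.105, β_B = 0.650.
Transform to A's frame with the inverse velocity-addition law: u' = (u − v)/(1 − uv/c²), taking u = β_B and v = β_A.
u' = (0.650 − 0.105) / (1 − (0.105)(0.650)) = 0.5450/0.9317 = 0.5849.

+0.585c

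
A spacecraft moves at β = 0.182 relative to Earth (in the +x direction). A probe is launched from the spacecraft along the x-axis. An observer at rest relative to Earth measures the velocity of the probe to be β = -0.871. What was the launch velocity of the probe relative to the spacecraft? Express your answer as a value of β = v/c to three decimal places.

β = -0.909

Invert the composition law: u' = (u − v)/(1 − uv/c²).
u' = (-0.871 − 0.182) / (1 − (-0.871)(0.182)) = -1.0530/1.1585 = -0.9089.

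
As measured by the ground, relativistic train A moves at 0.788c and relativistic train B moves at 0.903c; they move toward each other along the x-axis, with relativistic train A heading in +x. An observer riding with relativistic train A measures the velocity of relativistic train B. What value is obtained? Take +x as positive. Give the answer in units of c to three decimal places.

-0.988c

β_A = 0.788, β_B = -0.903.
Transform to A's frame with the inverse velocity-addition law: u' = (u − v)/(1 − uv/c²), taking u = β_B and v = β_A.
u' = (-0.903 − 0.788) / (1 − (0.788)(-0.903)) = -1.6910/1.7116 = -0.9880.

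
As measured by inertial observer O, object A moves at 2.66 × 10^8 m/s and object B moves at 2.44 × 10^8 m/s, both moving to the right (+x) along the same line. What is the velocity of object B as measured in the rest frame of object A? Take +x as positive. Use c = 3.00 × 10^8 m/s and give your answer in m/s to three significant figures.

-7.89 × 10^7 m/s

β_A = 0.887, β_B = 0.813 (dividing each by c = 3.00 × 10^8 m/s).
Transform to A's frame with the inverse velocity-addition law: u' = (u − v)/(1 − uv/c²), taking u = β_B and v = β_A.
u' = (0.813 − 0.887) / (1 − (0.887)(0.813)) = -0.0733/0.2788 = -0.2630.
u' = -0.2630 × 3.00 × 10^8 m/s.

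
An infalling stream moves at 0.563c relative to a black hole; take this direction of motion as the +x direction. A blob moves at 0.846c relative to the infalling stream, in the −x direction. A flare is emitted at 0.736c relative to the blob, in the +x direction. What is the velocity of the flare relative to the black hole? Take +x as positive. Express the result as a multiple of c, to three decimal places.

+0.325c

Apply u = (u' + v)/(1 + u'v/c²) successively, working outward toward the black hole.
Start: velocity of the infalling stream relative to the black hole = 0.5630c.
Compose with the blob (u' = -0.846 in the infalling stream frame): u_1 = (-0.846 + 0.563) / (1 + (-0.846)·0.563) = -0.2830/0.5237 = -0.5404.
Compose with the flare (u' = 0.736 in the blob frame): u_2 = (0.736 + (-0.540)) / (1 + 0.736·(-0.540)) = 0.1956/0.6023 = 0.3248.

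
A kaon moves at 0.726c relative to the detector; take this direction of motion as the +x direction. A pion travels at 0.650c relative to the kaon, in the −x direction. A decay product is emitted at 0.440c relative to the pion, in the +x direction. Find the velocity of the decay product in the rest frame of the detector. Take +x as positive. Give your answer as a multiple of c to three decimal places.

Apply u = (u' + v)/(1 + u'v/c²) successively, working outward toward the detector.
Start: velocity of the kaon relative to the detector = 0.7260c.
Compose with the pion (u' = -0.650 in the kaon frame): u_1 = (-0.650 + 0.726) / (1 + (-0.650)·0.726) = 0.0760/0.5281 = 0.1439.
Compose with the decay product (u' = 0.440 in the pion frame): u_2 = (0.440 + 0.144) / (1 + 0.440·0.144) = 0.5839/1.0633 = 0.5491.

+0.549c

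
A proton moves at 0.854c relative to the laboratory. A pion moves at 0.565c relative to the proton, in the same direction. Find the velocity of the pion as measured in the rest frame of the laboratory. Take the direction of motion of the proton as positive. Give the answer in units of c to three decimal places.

0.957c

With v = 0.854 and u' = 0.565 (in units of c),
u = (u' + v)/(1 + u'v/c²):
u = (0.565 + 0.854) / (1 + 0.565·0.854) = 1.4190/1.4825 = 0.9572
(Galilean addition would give +1.419c, exceeding c.)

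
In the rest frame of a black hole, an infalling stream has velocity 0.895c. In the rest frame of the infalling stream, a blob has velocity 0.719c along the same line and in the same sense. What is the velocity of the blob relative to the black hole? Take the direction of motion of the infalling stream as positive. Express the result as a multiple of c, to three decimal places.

0.982c

With v = 0.895 and u' = 0.719 (in units of c),
u = (u' + v)/(1 + u'v/c²):
u = (0.719 + 0.895) / (1 + 0.719·0.895) = 1.6140/1.6435 = 0.9820
(Galilean addition would give +1.614c, exceeding c.)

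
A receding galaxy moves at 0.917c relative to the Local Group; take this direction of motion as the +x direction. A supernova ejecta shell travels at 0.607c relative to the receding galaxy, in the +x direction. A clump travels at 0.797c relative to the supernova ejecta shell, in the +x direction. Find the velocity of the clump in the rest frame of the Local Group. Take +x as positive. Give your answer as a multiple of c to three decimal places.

0.998c

Apply u = (u' + v)/(1 + u'v/c²) successively, working outward toward the Local Group.
Start: velocity of the receding galaxy relative to the Local Group = 0.9170c.
Compose with the supernova ejecta shell (u' = 0.607 in the receding galaxy frame): u_1 = (0.607 + 0.917) / (1 + 0.607·0.917) = 1.5240/1.5566 = 0.9790.
Compose with the clump (u' = 0.797 in the supernova ejecta shell frame): u_2 = (0.797 + 0.979) / (1 + 0.797·0.979) = 1.7760/1.7803 = 0.9976.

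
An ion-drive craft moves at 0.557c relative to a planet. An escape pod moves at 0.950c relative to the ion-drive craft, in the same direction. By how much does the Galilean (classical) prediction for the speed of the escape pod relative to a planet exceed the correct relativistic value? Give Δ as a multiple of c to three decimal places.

Δ = 0.521c

Galilean: u_cl = 0.950 + 0.557 = 1.5070.
Relativistic: u_rel = (0.950 + 0.557) / (1 + 0.950·0.557) = 1.5070/1.5292 = 0.9855.
Δ = 1.5070 − 0.9855 = 0.5215.
(The classical prediction exceeds c; the relativistic result does not.)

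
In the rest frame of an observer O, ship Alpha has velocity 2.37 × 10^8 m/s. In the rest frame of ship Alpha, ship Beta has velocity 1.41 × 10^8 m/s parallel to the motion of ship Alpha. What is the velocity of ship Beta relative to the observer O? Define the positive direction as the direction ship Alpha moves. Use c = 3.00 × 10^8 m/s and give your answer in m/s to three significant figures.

2.76 × 10^8 m/s

In units of c (dividing by 3.00 × 10^8 m/s): v = 0.790, u' = 0.470.
u = (u' + v)/(1 + u'v/c²):
u = (0.470 + 0.790) / (1 + 0.470·0.790) = 1.2600/1.3713 = 0.9188
(Galilean addition would give +1.260c, exceeding c.)
Converting back: u = 0.9188 × 3.00 × 10^8 m/s.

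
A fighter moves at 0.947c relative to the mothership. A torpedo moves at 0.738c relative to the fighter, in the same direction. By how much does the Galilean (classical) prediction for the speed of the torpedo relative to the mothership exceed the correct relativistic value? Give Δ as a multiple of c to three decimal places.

Galilean: u_cl = 0.738 + 0.947 = 1.6850.
Relativistic: u_rel = (0.738 + 0.947) / (1 + 0.738·0.947) = 1.6850/1.6989 = 0.9918.
Δ = 1.6850 − 0.9918 = 0.6932.
(The classical prediction exceeds c; the relativistic result does not.)

Δ = 0.693c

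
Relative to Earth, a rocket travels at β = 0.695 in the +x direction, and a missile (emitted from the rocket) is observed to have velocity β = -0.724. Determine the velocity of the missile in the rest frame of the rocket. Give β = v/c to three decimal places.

β = -0.944

Invert the composition law: u' = (u − v)/(1 − uv/c²).
u' = (-0.724 − 0.695) / (1 − (-0.724)(0.695)) = -1.4190/1.5032 = -0.9440.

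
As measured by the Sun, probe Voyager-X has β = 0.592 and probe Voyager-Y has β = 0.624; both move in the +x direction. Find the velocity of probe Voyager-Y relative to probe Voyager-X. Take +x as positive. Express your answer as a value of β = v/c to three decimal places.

β = +0.051

β_A = 0.592, β_B = 0.624.
Transform to A's frame with the inverse velocity-addition law: u' = (u − v)/(1 − uv/c²), taking u = β_B and v = β_A.
u' = (0.624 − 0.592) / (1 − (0.592)(0.624)) = 0.0320/0.6306 = 0.0507.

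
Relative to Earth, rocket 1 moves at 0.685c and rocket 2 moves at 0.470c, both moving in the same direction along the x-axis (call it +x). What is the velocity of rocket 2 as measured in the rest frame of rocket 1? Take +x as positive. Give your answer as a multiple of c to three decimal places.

β_A = 0.685, β_B = 0.470.
Transform to A's frame with the inverse velocity-addition law: u' = (u − v)/(1 − uv/c²), taking u = β_B and v = β_A.
u' = (0.470 − 0.685) / (1 − (0.685)(0.470)) = -0.2150/0.6781 = -0.3171.

-0.317c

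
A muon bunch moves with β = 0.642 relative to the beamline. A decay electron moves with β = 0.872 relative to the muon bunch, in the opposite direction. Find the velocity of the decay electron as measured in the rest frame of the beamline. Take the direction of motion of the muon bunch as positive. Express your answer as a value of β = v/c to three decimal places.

β = -0.523

With v = 0.642 and u' = -0.872 (in units of c),
u = (u' + v)/(1 + u'v/c²):
u = (-0.872 + 0.642) / (1 + (-0.872)·0.642) = -0.2300/0.4402 = -0.5225
(Galilean addition would give -0.230c.)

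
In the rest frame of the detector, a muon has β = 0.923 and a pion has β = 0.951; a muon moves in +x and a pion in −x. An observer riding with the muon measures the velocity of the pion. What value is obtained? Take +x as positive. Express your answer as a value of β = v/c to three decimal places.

β_A = 0.923, β_B = -0.951.
Transform to A's frame with the inverse velocity-addition law: u' = (u − v)/(1 − uv/c²), taking u = β_B and v = β_A.
u' = (-0.951 − 0.923) / (1 − (0.923)(-0.951)) = -1.8740/1.8778 = -0.9980.

β = -0.998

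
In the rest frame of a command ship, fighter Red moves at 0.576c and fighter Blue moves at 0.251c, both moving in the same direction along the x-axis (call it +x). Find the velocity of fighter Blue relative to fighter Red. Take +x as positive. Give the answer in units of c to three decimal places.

β_A = 0.576, β_B = 0.251.
Transform to A's frame with the inverse velocity-addition law: u' = (u − v)/(1 − uv/c²), taking u = β_B and v = β_A.
u' = (0.251 − 0.576) / (1 − (0.576)(0.251)) = -0.3250/0.8554 = -0.3799.

-0.380c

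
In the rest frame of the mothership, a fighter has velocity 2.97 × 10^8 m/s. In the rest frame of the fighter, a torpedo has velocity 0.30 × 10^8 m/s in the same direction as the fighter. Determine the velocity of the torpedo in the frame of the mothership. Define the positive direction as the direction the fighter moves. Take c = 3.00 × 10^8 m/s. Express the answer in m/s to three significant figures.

2.98 × 10^8 m/s

In units of c (dividing by 3.00 × 10^8 m/s): v = 0.990, u' = 0.100.
u = (u' + v)/(1 + u'v/c²):
u = (0.100 + 0.990) / (1 + 0.100·0.990) = 1.0900/1.0990 = 0.9918
Converting back: u = 0.9918 × 3.00 × 10^8 m/s.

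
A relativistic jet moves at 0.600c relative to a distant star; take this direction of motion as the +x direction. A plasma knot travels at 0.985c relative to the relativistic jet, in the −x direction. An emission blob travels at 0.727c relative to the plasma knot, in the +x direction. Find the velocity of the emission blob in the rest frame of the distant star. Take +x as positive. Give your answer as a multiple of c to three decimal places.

-0.679c

Apply u = (u' + v)/(1 + u'v/c²) successively, working outward toward the distant star.
Start: velocity of the relativistic jet relative to the distant star = 0.6000c.
Compose with the plasma knot (u' = -0.985 in the relativistic jet frame): u_1 = (-0.985 + 0.600) / (1 + (-0.985)·0.600) = -0.3850/0.4090 = -0.9413.
Compose with the emission blob (u' = 0.727 in the plasma knot frame): u_2 = (0.727 + (-0.941)) / (1 + 0.727·(-0.941)) = -0.2143/0.3157 = -0.6790.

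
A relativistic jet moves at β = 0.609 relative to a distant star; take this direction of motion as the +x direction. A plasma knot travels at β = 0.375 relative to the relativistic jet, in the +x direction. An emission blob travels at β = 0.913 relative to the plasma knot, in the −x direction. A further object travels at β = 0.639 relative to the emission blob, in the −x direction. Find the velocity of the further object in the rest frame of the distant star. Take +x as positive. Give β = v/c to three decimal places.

Apply u = (u' + v)/(1 + u'v/c²) successively, working outward toward the distant star.
Start: velocity of the relativistic jet relative to the distant star = 0.6090c.
Compose with the plasma knot (u' = 0.375 in the relativistic jet frame): u_1 = (0.375 + 0.609) / (1 + 0.375·0.609) = 0.9840/1.2284 = 0.8011.
Compose with the emission blob (u' = -0.913 in the plasma knot frame): u_2 = (-0.913 + 0.801) / (1 + (-0.913)·0.801) = -0.1119/0.2686 = -0.4167.
Compose with the further object (u' = -0.639 in the emission blob frame): u_3 = (-0.639 + (-0.417)) / (1 + (-0.639)·(-0.417)) = -1.0557/1.2663 = -0.8337.

β = -0.834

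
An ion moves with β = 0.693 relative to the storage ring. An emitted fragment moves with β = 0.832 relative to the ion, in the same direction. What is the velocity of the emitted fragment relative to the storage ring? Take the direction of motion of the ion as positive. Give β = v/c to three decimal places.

β = 0.967

With v = 0.693 and u' = 0.832 (in units of c),
u = (u' + v)/(1 + u'v/c²):
u = (0.832 + 0.693) / (1 + 0.832·0.693) = 1.5250/1.5766 = 0.9673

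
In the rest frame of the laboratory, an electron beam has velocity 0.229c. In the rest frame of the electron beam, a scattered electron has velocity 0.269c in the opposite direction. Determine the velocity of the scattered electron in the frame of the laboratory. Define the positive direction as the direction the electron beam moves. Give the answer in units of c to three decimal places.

With v = 0.229 and u' = -0.269 (in units of c),
u = (u' + v)/(1 + u'v/c²):
u = (-0.269 + 0.229) / (1 + (-0.269)·0.229) = -0.0400/0.9384 = -0.0426

-0.043c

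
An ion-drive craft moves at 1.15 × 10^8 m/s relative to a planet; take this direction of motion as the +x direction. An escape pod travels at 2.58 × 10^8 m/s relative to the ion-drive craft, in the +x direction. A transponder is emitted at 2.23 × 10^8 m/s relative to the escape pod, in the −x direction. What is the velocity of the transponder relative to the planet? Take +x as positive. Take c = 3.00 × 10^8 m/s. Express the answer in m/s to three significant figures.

+1.89 × 10^8 m/s

Apply u = (u' + v)/(1 + u'v/c²) successively, working outward toward the planet.
(Dividing each given speed by c = 3.00 × 10^8 m/s to work in units of c.)
Start: velocity of the ion-drive craft relative to the planet = 0.3833c.
Compose with the escape pod (u' = 0.860 in the ion-drive craft frame): u_1 = (0.860 + 0.383) / (1 + 0.860·0.383) = 1.2433/1.3297 = 0.9351.
Compose with the transponder (u' = -0.743 in the escape pod frame): u_2 = (-0.743 + 0.935) / (1 + (-0.743)·0.935) = 0.1917/0.3049 = 0.6288.
So u = 0.6288 × 3.00 × 10^8 m/s.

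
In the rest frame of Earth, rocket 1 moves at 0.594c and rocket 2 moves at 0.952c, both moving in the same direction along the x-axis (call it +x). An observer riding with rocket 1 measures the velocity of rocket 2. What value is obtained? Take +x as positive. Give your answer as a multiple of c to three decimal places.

+0.824c

β_A = 0.594, β_B = 0.952.
Transform to A's frame with the inverse velocity-addition law: u' = (u − v)/(1 − uv/c²), taking u = β_B and v = β_A.
u' = (0.952 − 0.594) / (1 − (0.594)(0.952)) = 0.3580/0.4345 = 0.8239.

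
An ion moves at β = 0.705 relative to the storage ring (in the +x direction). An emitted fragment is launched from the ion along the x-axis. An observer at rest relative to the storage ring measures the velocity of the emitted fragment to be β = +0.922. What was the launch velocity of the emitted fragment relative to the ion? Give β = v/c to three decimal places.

β = +0.620

Invert the composition law: u' = (u − v)/(1 − uv/c²).
u' = (0.922 − 0.705) / (1 − (0.922)(0.705)) = 0.2170/0.3500 = 0.6200.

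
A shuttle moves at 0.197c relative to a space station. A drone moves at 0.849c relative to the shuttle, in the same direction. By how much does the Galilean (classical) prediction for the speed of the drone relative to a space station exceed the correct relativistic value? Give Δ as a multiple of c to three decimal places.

Galilean: u_cl = 0.849 + 0.197 = 1.0460.
Relativistic: u_rel = (0.849 + 0.197) / (1 + 0.849·0.197) = 1.0460/1.1673 = 0.8961.
Δ = 1.0460 − 0.8961 = 0.1499.
(The classical prediction exceeds c; the relativistic result does not.)

Δ = 0.150c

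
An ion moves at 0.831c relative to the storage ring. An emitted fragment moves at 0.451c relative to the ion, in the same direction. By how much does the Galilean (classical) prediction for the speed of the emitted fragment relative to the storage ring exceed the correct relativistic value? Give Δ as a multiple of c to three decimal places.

Δ = 0.349c

Galilean: u_cl = 0.451 + 0.831 = 1.2820.
Relativistic: u_rel = (0.451 + 0.831) / (1 + 0.451·0.831) = 1.2820/1.3748 = 0.9325.
Δ = 1.2820 − 0.9325 = 0.3495.
(The classical prediction exceeds c; the relativistic result does not.)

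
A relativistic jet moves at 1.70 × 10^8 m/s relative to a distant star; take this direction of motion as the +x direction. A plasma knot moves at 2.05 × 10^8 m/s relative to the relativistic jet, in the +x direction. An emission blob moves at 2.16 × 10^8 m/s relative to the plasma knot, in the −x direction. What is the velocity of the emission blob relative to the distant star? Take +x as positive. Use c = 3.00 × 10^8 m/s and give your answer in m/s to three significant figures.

+1.55 × 10^8 m/s

Apply u = (u' + v)/(1 + u'v/c²) successively, working outward toward the distant star.
(Dividing each given speed by c = 3.00 × 10^8 m/s to work in units of c.)
Start: velocity of the relativistic jet relative to the distant star = 0.5667c.
Compose with the plasma knot (u' = 0.683 in the relativistic jet frame): u_1 = (0.683 + 0.567) / (1 + 0.683·0.567) = 1.2500/1.3872 = 0.9011.
Compose with the emission blob (u' = -0.720 in the plasma knot frame): u_2 = (-0.720 + 0.901) / (1 + (-0.720)·0.901) = 0.1811/0.3512 = 0.5156.
So u = 0.5156 × 3.00 × 10^8 m/s.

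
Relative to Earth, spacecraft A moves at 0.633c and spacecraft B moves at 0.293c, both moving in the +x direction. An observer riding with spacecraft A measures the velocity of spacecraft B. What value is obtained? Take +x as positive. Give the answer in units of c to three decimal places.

β_A = 0.633, β_B = 0.293.
Transform to A's frame with the inverse velocity-addition law: u' = (u − v)/(1 − uv/c²), taking u = β_B and v = β_A.
u' = (0.293 − 0.633) / (1 − (0.633)(0.293)) = -0.3400/0.8145 = -0.4174.

-0.417c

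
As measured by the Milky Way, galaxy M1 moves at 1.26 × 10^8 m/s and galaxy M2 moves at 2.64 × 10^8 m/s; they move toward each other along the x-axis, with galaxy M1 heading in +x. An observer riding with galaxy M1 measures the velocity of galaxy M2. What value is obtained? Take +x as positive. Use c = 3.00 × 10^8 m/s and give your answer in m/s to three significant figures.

β_A = 0.420, β_B = -0.880 (dividing each by c = 3.00 × 10^8 m/s).
Transform to A's frame with the inverse velocity-addition law: u' = (u − v)/(1 − uv/c²), taking u = β_B and v = β_A.
u' = (-0.880 − 0.420) / (1 − (0.420)(-0.880)) = -1.3000/1.3696 = -0.9492.
u' = -0.9492 × 3.00 × 10^8 m/s.

-2.85 × 10^8 m/s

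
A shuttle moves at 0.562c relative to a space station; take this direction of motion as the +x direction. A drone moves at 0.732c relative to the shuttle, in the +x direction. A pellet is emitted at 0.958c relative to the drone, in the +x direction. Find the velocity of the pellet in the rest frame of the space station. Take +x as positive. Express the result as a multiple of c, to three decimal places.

Apply u = (u' + v)/(1 + u'v/c²) successively, working outward toward the space station.
Start: velocity of the shuttle relative to the space station = 0.5620c.
Compose with the drone (u' = 0.732 in the shuttle frame): u_1 = (0.732 + 0.562) / (1 + 0.732·0.562) = 1.2940/1.4114 = 0.9168.
Compose with the pellet (u' = 0.958 in the drone frame): u_2 = (0.958 + 0.917) / (1 + 0.958·0.917) = 1.8748/1.8783 = 0.9981.

0.998c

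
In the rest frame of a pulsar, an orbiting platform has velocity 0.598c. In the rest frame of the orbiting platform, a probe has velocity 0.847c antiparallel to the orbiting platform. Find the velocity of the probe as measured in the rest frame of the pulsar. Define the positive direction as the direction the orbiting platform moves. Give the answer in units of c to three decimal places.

With v = 0.598 and u' = -0.847 (in units of c),
u = (u' + v)/(1 + u'v/c²):
u = (-0.847 + 0.598) / (1 + (-0.847)·0.598) = -0.2490/0.4935 = -0.5046

-0.505c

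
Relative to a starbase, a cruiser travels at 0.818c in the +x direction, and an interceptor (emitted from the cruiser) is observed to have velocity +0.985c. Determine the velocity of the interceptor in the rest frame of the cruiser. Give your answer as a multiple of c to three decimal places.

Invert the composition law: u' = (u − v)/(1 − uv/c²).
u' = (0.985 − 0.818) / (1 − (0.985)(0.818)) = 0.1670/0.1943 = 0.8596.

+0.860c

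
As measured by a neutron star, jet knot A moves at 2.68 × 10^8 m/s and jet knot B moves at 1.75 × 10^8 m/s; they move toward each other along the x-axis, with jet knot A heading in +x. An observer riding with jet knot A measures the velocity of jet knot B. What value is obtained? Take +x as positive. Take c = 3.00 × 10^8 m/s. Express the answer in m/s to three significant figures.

-2.91 × 10^8 m/s

β_A = 0.893, β_B = -0.583 (dividing each by c = 3.00 × 10^8 m/s).
Transform to A's frame with the inverse velocity-addition law: u' = (u − v)/(1 − uv/c²), taking u = β_B and v = β_A.
u' = (-0.583 − 0.893) / (1 − (0.893)(-0.583)) = -1.4767/1.5211 = -0.9708.
u' = -0.9708 × 3.00 × 10^8 m/s.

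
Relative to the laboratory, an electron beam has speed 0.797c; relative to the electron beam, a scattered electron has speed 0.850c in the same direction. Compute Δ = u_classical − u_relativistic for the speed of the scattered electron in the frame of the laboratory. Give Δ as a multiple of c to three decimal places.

Galilean: u_cl = 0.850 + 0.797 = 1.6470.
Relativistic: u_rel = (0.850 + 0.797) / (1 + 0.850·0.797) = 1.6470/1.6775 = 0.9818.
Δ = 1.6470 − 0.9818 = 0.6652.
(The classical prediction exceeds c; the relativistic result does not.)

Δ = 0.665c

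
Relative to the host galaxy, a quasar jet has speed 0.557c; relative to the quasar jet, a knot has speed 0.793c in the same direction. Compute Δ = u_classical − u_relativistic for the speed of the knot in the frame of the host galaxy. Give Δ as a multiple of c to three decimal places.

Galilean: u_cl = 0.793 + 0.557 = 1.3500.
Relativistic: u_rel = (0.793 + 0.557) / (1 + 0.793·0.557) = 1.3500/1.4417 = 0.9364.
Δ = 1.3500 − 0.9364 = 0.4136.
(The classical prediction exceeds c; the relativistic result does not.)

Δ = 0.414c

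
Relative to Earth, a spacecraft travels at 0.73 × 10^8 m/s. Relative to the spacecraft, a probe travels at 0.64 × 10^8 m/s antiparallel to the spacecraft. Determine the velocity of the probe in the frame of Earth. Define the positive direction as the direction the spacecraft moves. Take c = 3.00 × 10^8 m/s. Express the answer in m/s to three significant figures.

+9.49 × 10^6 m/s

In units of c (dividing by 3.00 × 10^8 m/s): v = 0.243, u' = -0.213.
u = (u' + v)/(1 + u'v/c²):
u = (-0.213 + 0.243) / (1 + (-0.213)·0.243) = 0.0300/0.9481 = 0.0316
Converting back: u = 0.0316 × 3.00 × 10^8 m/s.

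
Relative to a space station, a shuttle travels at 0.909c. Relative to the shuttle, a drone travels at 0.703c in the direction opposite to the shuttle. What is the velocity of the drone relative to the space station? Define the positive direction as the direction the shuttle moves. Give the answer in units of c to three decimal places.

+0.571c

With v = 0.909 and u' = -0.703 (in units of c),
u = (u' + v)/(1 + u'v/c²):
u = (-0.703 + 0.909) / (1 + (-0.703)·0.909) = 0.2060/0.3610 = 0.5707
(Galilean addition would give +0.206c.)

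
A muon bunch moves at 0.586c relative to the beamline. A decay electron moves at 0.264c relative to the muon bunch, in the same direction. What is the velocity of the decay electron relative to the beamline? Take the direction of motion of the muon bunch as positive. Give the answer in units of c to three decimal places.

0.736c

With v = 0.586 and u' = 0.264 (in units of c),
u = (u' + v)/(1 + u'v/c²):
u = (0.264 + 0.586) / (1 + 0.264·0.586) = 0.8500/1.1547 = 0.7361
(Galilean addition would give +0.850c.)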